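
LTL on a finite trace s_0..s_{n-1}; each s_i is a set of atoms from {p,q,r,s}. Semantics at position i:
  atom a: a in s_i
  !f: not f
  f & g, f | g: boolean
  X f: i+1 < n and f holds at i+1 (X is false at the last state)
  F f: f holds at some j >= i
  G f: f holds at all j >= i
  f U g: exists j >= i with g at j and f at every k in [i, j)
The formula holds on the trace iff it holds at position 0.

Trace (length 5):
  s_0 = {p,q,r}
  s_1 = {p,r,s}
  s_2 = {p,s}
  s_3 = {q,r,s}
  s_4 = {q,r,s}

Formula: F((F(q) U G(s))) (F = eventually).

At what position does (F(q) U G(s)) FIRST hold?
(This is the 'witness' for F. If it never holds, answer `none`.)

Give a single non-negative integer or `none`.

s_0={p,q,r}: (F(q) U G(s))=True F(q)=True q=True G(s)=False s=False
s_1={p,r,s}: (F(q) U G(s))=True F(q)=True q=False G(s)=True s=True
s_2={p,s}: (F(q) U G(s))=True F(q)=True q=False G(s)=True s=True
s_3={q,r,s}: (F(q) U G(s))=True F(q)=True q=True G(s)=True s=True
s_4={q,r,s}: (F(q) U G(s))=True F(q)=True q=True G(s)=True s=True
F((F(q) U G(s))) holds; first witness at position 0.

Answer: 0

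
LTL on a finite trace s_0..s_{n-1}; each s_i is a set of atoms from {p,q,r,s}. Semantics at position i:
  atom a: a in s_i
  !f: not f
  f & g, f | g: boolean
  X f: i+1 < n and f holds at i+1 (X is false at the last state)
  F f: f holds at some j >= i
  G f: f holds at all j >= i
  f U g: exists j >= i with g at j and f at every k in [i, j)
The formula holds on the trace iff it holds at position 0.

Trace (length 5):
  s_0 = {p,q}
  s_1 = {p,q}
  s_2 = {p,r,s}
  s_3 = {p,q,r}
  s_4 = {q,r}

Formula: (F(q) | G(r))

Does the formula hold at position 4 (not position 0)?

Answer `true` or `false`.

Answer: true

Derivation:
s_0={p,q}: (F(q) | G(r))=True F(q)=True q=True G(r)=False r=False
s_1={p,q}: (F(q) | G(r))=True F(q)=True q=True G(r)=False r=False
s_2={p,r,s}: (F(q) | G(r))=True F(q)=True q=False G(r)=True r=True
s_3={p,q,r}: (F(q) | G(r))=True F(q)=True q=True G(r)=True r=True
s_4={q,r}: (F(q) | G(r))=True F(q)=True q=True G(r)=True r=True
Evaluating at position 4: result = True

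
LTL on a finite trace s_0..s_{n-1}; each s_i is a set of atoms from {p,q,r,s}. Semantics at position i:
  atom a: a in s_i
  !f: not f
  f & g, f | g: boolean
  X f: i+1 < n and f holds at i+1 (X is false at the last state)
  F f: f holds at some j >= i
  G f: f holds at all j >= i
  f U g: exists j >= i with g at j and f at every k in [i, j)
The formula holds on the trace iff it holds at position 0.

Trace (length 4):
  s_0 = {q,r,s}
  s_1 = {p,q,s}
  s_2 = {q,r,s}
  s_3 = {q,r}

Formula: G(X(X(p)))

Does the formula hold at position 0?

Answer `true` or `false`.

s_0={q,r,s}: G(X(X(p)))=False X(X(p))=False X(p)=True p=False
s_1={p,q,s}: G(X(X(p)))=False X(X(p))=False X(p)=False p=True
s_2={q,r,s}: G(X(X(p)))=False X(X(p))=False X(p)=False p=False
s_3={q,r}: G(X(X(p)))=False X(X(p))=False X(p)=False p=False

Answer: false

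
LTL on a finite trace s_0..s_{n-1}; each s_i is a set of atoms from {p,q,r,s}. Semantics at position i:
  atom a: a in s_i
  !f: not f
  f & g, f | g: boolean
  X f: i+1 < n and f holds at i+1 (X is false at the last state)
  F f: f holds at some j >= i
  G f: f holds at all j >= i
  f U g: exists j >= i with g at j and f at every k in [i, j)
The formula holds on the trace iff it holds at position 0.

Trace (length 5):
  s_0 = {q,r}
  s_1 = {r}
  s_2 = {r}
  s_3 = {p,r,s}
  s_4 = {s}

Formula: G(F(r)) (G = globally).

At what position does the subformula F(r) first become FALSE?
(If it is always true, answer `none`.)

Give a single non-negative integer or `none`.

s_0={q,r}: F(r)=True r=True
s_1={r}: F(r)=True r=True
s_2={r}: F(r)=True r=True
s_3={p,r,s}: F(r)=True r=True
s_4={s}: F(r)=False r=False
G(F(r)) holds globally = False
First violation at position 4.

Answer: 4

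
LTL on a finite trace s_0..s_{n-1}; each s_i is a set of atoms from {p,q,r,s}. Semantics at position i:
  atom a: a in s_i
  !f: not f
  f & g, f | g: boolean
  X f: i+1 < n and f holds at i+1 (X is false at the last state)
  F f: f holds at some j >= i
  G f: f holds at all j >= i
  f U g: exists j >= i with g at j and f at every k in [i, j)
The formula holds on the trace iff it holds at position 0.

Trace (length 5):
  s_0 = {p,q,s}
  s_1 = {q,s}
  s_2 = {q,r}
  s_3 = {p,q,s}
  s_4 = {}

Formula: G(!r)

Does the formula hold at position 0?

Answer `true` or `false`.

s_0={p,q,s}: G(!r)=False !r=True r=False
s_1={q,s}: G(!r)=False !r=True r=False
s_2={q,r}: G(!r)=False !r=False r=True
s_3={p,q,s}: G(!r)=True !r=True r=False
s_4={}: G(!r)=True !r=True r=False

Answer: false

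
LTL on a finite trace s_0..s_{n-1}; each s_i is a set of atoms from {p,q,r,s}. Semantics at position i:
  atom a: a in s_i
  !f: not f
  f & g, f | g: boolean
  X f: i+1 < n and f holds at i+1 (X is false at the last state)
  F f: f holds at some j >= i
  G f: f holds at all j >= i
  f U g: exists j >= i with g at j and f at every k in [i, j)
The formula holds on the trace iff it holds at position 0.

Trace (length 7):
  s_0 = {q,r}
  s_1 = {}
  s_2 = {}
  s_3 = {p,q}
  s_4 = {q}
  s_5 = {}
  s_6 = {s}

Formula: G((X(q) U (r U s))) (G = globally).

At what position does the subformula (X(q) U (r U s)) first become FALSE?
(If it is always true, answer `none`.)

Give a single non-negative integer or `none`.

s_0={q,r}: (X(q) U (r U s))=False X(q)=False q=True (r U s)=False r=True s=False
s_1={}: (X(q) U (r U s))=False X(q)=False q=False (r U s)=False r=False s=False
s_2={}: (X(q) U (r U s))=False X(q)=True q=False (r U s)=False r=False s=False
s_3={p,q}: (X(q) U (r U s))=False X(q)=True q=True (r U s)=False r=False s=False
s_4={q}: (X(q) U (r U s))=False X(q)=False q=True (r U s)=False r=False s=False
s_5={}: (X(q) U (r U s))=False X(q)=False q=False (r U s)=False r=False s=False
s_6={s}: (X(q) U (r U s))=True X(q)=False q=False (r U s)=True r=False s=True
G((X(q) U (r U s))) holds globally = False
First violation at position 0.

Answer: 0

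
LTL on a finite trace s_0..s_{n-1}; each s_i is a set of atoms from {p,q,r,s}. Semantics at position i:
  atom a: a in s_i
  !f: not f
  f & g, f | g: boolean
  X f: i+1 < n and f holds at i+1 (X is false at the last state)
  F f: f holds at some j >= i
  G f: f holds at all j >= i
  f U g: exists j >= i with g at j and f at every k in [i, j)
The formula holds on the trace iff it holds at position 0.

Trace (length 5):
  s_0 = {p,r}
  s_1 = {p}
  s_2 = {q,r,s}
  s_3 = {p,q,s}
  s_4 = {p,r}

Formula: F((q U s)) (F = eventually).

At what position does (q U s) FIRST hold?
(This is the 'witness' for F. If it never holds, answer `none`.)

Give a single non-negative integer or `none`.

Answer: 2

Derivation:
s_0={p,r}: (q U s)=False q=False s=False
s_1={p}: (q U s)=False q=False s=False
s_2={q,r,s}: (q U s)=True q=True s=True
s_3={p,q,s}: (q U s)=True q=True s=True
s_4={p,r}: (q U s)=False q=False s=False
F((q U s)) holds; first witness at position 2.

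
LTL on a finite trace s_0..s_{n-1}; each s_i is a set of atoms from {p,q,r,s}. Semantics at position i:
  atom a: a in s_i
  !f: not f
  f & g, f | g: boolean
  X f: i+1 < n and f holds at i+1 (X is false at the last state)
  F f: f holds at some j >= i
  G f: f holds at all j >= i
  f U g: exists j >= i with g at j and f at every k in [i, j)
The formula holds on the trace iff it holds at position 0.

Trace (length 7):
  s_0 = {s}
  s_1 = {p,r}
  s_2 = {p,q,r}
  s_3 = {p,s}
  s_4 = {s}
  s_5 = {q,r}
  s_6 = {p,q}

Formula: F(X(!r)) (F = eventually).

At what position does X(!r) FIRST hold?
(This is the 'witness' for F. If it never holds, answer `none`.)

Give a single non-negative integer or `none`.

Answer: 2

Derivation:
s_0={s}: X(!r)=False !r=True r=False
s_1={p,r}: X(!r)=False !r=False r=True
s_2={p,q,r}: X(!r)=True !r=False r=True
s_3={p,s}: X(!r)=True !r=True r=False
s_4={s}: X(!r)=False !r=True r=False
s_5={q,r}: X(!r)=True !r=False r=True
s_6={p,q}: X(!r)=False !r=True r=False
F(X(!r)) holds; first witness at position 2.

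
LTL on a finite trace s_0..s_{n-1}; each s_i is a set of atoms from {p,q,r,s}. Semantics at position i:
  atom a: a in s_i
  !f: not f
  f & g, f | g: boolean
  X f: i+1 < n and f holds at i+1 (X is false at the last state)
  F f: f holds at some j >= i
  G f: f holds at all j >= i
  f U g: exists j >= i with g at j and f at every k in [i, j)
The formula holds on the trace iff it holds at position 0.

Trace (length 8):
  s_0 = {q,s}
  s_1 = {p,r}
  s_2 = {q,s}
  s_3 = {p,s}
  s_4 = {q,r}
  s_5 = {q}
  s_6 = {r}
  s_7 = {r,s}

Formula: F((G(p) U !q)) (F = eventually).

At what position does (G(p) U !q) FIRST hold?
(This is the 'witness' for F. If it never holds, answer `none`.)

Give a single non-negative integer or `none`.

Answer: 1

Derivation:
s_0={q,s}: (G(p) U !q)=False G(p)=False p=False !q=False q=True
s_1={p,r}: (G(p) U !q)=True G(p)=False p=True !q=True q=False
s_2={q,s}: (G(p) U !q)=False G(p)=False p=False !q=False q=True
s_3={p,s}: (G(p) U !q)=True G(p)=False p=True !q=True q=False
s_4={q,r}: (G(p) U !q)=False G(p)=False p=False !q=False q=True
s_5={q}: (G(p) U !q)=False G(p)=False p=False !q=False q=True
s_6={r}: (G(p) U !q)=True G(p)=False p=False !q=True q=False
s_7={r,s}: (G(p) U !q)=True G(p)=False p=False !q=True q=False
F((G(p) U !q)) holds; first witness at position 1.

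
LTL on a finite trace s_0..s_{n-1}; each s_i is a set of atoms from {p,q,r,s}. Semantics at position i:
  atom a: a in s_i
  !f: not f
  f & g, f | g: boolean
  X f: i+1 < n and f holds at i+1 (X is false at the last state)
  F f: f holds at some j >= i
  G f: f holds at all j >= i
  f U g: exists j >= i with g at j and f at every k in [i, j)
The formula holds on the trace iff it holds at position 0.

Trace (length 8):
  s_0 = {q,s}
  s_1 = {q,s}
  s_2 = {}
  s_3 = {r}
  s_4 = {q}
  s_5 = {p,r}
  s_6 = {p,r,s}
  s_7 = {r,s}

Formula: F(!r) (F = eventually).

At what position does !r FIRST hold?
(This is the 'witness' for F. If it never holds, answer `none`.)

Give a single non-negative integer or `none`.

Answer: 0

Derivation:
s_0={q,s}: !r=True r=False
s_1={q,s}: !r=True r=False
s_2={}: !r=True r=False
s_3={r}: !r=False r=True
s_4={q}: !r=True r=False
s_5={p,r}: !r=False r=True
s_6={p,r,s}: !r=False r=True
s_7={r,s}: !r=False r=True
F(!r) holds; first witness at position 0.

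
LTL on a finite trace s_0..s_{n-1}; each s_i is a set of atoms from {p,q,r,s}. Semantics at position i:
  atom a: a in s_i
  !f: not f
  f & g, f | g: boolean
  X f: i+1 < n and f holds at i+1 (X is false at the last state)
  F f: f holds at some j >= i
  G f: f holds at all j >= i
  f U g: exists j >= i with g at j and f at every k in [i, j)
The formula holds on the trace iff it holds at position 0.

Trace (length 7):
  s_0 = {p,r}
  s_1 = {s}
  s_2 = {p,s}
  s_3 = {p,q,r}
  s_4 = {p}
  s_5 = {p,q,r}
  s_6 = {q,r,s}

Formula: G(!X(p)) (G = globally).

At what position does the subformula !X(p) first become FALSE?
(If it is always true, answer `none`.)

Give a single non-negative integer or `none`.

Answer: 1

Derivation:
s_0={p,r}: !X(p)=True X(p)=False p=True
s_1={s}: !X(p)=False X(p)=True p=False
s_2={p,s}: !X(p)=False X(p)=True p=True
s_3={p,q,r}: !X(p)=False X(p)=True p=True
s_4={p}: !X(p)=False X(p)=True p=True
s_5={p,q,r}: !X(p)=True X(p)=False p=True
s_6={q,r,s}: !X(p)=True X(p)=False p=False
G(!X(p)) holds globally = False
First violation at position 1.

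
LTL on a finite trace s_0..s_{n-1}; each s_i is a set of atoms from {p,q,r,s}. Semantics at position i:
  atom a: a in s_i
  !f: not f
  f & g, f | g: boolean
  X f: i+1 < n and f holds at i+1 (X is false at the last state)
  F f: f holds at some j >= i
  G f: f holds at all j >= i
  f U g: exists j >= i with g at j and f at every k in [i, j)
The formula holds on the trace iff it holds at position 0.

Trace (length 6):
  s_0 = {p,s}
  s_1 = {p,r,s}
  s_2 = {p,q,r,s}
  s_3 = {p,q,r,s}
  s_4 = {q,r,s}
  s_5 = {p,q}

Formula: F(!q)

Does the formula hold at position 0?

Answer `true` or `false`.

s_0={p,s}: F(!q)=True !q=True q=False
s_1={p,r,s}: F(!q)=True !q=True q=False
s_2={p,q,r,s}: F(!q)=False !q=False q=True
s_3={p,q,r,s}: F(!q)=False !q=False q=True
s_4={q,r,s}: F(!q)=False !q=False q=True
s_5={p,q}: F(!q)=False !q=False q=True

Answer: true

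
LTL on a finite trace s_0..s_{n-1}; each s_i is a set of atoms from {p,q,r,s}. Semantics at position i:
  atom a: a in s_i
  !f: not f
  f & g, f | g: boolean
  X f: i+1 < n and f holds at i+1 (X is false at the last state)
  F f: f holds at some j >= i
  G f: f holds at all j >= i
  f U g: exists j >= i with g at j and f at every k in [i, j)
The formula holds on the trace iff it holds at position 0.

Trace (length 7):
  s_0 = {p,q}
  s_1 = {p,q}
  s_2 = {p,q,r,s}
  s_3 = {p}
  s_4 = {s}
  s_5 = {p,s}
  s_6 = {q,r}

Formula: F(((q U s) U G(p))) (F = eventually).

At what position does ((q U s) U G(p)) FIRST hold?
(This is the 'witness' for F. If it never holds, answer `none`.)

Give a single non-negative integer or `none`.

Answer: none

Derivation:
s_0={p,q}: ((q U s) U G(p))=False (q U s)=True q=True s=False G(p)=False p=True
s_1={p,q}: ((q U s) U G(p))=False (q U s)=True q=True s=False G(p)=False p=True
s_2={p,q,r,s}: ((q U s) U G(p))=False (q U s)=True q=True s=True G(p)=False p=True
s_3={p}: ((q U s) U G(p))=False (q U s)=False q=False s=False G(p)=False p=True
s_4={s}: ((q U s) U G(p))=False (q U s)=True q=False s=True G(p)=False p=False
s_5={p,s}: ((q U s) U G(p))=False (q U s)=True q=False s=True G(p)=False p=True
s_6={q,r}: ((q U s) U G(p))=False (q U s)=False q=True s=False G(p)=False p=False
F(((q U s) U G(p))) does not hold (no witness exists).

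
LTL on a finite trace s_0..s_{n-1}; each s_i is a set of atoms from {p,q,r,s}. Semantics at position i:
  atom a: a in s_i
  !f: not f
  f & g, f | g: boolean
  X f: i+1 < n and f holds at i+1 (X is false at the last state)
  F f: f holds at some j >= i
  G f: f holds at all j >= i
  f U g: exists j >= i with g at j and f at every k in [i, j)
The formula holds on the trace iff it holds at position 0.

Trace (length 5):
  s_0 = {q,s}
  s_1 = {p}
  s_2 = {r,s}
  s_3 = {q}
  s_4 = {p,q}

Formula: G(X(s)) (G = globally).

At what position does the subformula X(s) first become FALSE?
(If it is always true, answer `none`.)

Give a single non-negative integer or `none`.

s_0={q,s}: X(s)=False s=True
s_1={p}: X(s)=True s=False
s_2={r,s}: X(s)=False s=True
s_3={q}: X(s)=False s=False
s_4={p,q}: X(s)=False s=False
G(X(s)) holds globally = False
First violation at position 0.

Answer: 0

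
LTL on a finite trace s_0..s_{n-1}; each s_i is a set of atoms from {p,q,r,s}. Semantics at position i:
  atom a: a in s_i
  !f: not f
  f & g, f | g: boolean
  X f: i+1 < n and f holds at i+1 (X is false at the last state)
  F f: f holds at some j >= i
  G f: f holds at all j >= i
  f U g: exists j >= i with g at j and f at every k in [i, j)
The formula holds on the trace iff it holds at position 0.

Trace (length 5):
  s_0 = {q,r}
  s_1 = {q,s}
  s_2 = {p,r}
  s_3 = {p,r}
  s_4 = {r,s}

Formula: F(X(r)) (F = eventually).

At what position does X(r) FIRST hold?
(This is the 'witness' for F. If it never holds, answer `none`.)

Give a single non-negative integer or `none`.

Answer: 1

Derivation:
s_0={q,r}: X(r)=False r=True
s_1={q,s}: X(r)=True r=False
s_2={p,r}: X(r)=True r=True
s_3={p,r}: X(r)=True r=True
s_4={r,s}: X(r)=False r=True
F(X(r)) holds; first witness at position 1.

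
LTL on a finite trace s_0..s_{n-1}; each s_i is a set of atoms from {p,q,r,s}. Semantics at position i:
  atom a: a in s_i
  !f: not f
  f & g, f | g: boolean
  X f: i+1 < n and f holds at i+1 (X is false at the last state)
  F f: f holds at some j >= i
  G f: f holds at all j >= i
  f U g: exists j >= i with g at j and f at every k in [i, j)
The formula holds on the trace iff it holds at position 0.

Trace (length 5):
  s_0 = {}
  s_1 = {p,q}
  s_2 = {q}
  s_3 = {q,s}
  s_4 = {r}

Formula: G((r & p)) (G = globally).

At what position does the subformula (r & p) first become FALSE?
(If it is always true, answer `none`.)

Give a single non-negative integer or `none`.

s_0={}: (r & p)=False r=False p=False
s_1={p,q}: (r & p)=False r=False p=True
s_2={q}: (r & p)=False r=False p=False
s_3={q,s}: (r & p)=False r=False p=False
s_4={r}: (r & p)=False r=True p=False
G((r & p)) holds globally = False
First violation at position 0.

Answer: 0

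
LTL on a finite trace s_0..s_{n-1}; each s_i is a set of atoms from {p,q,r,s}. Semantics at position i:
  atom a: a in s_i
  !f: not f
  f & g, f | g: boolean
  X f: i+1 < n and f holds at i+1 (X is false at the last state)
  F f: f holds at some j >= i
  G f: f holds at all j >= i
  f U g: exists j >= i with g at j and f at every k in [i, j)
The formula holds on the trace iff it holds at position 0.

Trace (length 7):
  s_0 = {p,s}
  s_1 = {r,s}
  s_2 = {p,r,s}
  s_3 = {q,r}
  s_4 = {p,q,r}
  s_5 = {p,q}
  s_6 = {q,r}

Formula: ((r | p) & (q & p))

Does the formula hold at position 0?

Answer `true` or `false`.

Answer: false

Derivation:
s_0={p,s}: ((r | p) & (q & p))=False (r | p)=True r=False p=True (q & p)=False q=False
s_1={r,s}: ((r | p) & (q & p))=False (r | p)=True r=True p=False (q & p)=False q=False
s_2={p,r,s}: ((r | p) & (q & p))=False (r | p)=True r=True p=True (q & p)=False q=False
s_3={q,r}: ((r | p) & (q & p))=False (r | p)=True r=True p=False (q & p)=False q=True
s_4={p,q,r}: ((r | p) & (q & p))=True (r | p)=True r=True p=True (q & p)=True q=True
s_5={p,q}: ((r | p) & (q & p))=True (r | p)=True r=False p=True (q & p)=True q=True
s_6={q,r}: ((r | p) & (q & p))=False (r | p)=True r=True p=False (q & p)=False q=True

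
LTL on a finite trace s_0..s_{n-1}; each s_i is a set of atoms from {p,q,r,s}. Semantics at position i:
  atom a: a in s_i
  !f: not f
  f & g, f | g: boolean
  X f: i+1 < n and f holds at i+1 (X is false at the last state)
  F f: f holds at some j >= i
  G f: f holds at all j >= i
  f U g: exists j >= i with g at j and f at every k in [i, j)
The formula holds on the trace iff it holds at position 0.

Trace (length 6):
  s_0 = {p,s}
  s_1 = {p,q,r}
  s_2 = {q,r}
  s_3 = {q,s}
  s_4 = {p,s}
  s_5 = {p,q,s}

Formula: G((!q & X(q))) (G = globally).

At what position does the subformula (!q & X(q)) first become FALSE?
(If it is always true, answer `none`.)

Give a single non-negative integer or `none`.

Answer: 1

Derivation:
s_0={p,s}: (!q & X(q))=True !q=True q=False X(q)=True
s_1={p,q,r}: (!q & X(q))=False !q=False q=True X(q)=True
s_2={q,r}: (!q & X(q))=False !q=False q=True X(q)=True
s_3={q,s}: (!q & X(q))=False !q=False q=True X(q)=False
s_4={p,s}: (!q & X(q))=True !q=True q=False X(q)=True
s_5={p,q,s}: (!q & X(q))=False !q=False q=True X(q)=False
G((!q & X(q))) holds globally = False
First violation at position 1.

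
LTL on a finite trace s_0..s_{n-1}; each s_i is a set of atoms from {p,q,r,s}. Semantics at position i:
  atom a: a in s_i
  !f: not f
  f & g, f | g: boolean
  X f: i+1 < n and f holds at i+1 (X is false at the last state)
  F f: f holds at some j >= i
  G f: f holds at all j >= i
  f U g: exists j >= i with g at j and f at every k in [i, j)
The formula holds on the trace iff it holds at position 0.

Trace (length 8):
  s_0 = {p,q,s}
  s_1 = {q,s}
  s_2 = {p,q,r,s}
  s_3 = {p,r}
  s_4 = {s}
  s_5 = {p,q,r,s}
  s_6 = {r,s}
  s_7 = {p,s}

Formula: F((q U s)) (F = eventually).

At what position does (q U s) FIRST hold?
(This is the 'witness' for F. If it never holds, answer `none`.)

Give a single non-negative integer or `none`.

s_0={p,q,s}: (q U s)=True q=True s=True
s_1={q,s}: (q U s)=True q=True s=True
s_2={p,q,r,s}: (q U s)=True q=True s=True
s_3={p,r}: (q U s)=False q=False s=False
s_4={s}: (q U s)=True q=False s=True
s_5={p,q,r,s}: (q U s)=True q=True s=True
s_6={r,s}: (q U s)=True q=False s=True
s_7={p,s}: (q U s)=True q=False s=True
F((q U s)) holds; first witness at position 0.

Answer: 0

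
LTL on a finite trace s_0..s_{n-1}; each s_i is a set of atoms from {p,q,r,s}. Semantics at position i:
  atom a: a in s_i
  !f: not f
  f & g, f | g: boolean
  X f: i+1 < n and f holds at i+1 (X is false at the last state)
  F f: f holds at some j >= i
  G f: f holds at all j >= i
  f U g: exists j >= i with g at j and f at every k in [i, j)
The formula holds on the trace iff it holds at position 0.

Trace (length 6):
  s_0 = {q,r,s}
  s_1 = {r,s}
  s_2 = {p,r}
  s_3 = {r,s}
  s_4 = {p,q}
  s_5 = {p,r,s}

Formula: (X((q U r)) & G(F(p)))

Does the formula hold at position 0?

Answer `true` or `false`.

Answer: true

Derivation:
s_0={q,r,s}: (X((q U r)) & G(F(p)))=True X((q U r))=True (q U r)=True q=True r=True G(F(p))=True F(p)=True p=False
s_1={r,s}: (X((q U r)) & G(F(p)))=True X((q U r))=True (q U r)=True q=False r=True G(F(p))=True F(p)=True p=False
s_2={p,r}: (X((q U r)) & G(F(p)))=True X((q U r))=True (q U r)=True q=False r=True G(F(p))=True F(p)=True p=True
s_3={r,s}: (X((q U r)) & G(F(p)))=True X((q U r))=True (q U r)=True q=False r=True G(F(p))=True F(p)=True p=False
s_4={p,q}: (X((q U r)) & G(F(p)))=True X((q U r))=True (q U r)=True q=True r=False G(F(p))=True F(p)=True p=True
s_5={p,r,s}: (X((q U r)) & G(F(p)))=False X((q U r))=False (q U r)=True q=False r=True G(F(p))=True F(p)=True p=True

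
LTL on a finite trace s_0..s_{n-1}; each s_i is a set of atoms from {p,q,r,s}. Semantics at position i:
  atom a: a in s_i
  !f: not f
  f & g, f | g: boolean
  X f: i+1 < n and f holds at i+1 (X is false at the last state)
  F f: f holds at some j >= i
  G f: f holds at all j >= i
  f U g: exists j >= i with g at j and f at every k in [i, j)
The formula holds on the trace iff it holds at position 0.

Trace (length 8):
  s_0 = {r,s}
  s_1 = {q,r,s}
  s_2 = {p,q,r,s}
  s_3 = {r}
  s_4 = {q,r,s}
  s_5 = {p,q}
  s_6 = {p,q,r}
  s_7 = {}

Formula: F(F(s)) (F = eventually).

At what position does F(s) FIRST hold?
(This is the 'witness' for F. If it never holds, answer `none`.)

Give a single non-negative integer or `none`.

Answer: 0

Derivation:
s_0={r,s}: F(s)=True s=True
s_1={q,r,s}: F(s)=True s=True
s_2={p,q,r,s}: F(s)=True s=True
s_3={r}: F(s)=True s=False
s_4={q,r,s}: F(s)=True s=True
s_5={p,q}: F(s)=False s=False
s_6={p,q,r}: F(s)=False s=False
s_7={}: F(s)=False s=False
F(F(s)) holds; first witness at position 0.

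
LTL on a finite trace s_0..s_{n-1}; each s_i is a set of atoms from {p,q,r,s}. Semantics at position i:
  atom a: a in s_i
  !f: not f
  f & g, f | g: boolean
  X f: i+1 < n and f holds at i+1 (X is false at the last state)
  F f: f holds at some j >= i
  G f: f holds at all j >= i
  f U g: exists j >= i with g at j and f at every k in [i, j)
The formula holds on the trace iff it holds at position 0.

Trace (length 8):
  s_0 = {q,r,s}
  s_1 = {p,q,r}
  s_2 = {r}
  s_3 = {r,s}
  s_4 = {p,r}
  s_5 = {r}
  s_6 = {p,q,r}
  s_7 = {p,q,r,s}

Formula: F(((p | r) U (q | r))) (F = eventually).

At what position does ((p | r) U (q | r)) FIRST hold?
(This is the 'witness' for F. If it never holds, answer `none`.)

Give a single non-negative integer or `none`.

s_0={q,r,s}: ((p | r) U (q | r))=True (p | r)=True p=False r=True (q | r)=True q=True
s_1={p,q,r}: ((p | r) U (q | r))=True (p | r)=True p=True r=True (q | r)=True q=True
s_2={r}: ((p | r) U (q | r))=True (p | r)=True p=False r=True (q | r)=True q=False
s_3={r,s}: ((p | r) U (q | r))=True (p | r)=True p=False r=True (q | r)=True q=False
s_4={p,r}: ((p | r) U (q | r))=True (p | r)=True p=True r=True (q | r)=True q=False
s_5={r}: ((p | r) U (q | r))=True (p | r)=True p=False r=True (q | r)=True q=False
s_6={p,q,r}: ((p | r) U (q | r))=True (p | r)=True p=True r=True (q | r)=True q=True
s_7={p,q,r,s}: ((p | r) U (q | r))=True (p | r)=True p=True r=True (q | r)=True q=True
F(((p | r) U (q | r))) holds; first witness at position 0.

Answer: 0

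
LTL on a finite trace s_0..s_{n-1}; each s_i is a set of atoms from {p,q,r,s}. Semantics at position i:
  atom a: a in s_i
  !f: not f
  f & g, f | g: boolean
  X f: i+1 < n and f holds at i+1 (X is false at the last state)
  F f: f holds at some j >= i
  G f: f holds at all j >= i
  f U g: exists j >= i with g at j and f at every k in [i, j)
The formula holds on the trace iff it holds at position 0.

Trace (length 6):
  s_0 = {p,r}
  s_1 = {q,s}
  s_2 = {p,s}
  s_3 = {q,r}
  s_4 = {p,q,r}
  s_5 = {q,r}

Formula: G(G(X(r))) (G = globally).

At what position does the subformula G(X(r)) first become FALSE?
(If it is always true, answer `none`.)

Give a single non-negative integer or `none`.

s_0={p,r}: G(X(r))=False X(r)=False r=True
s_1={q,s}: G(X(r))=False X(r)=False r=False
s_2={p,s}: G(X(r))=False X(r)=True r=False
s_3={q,r}: G(X(r))=False X(r)=True r=True
s_4={p,q,r}: G(X(r))=False X(r)=True r=True
s_5={q,r}: G(X(r))=False X(r)=False r=True
G(G(X(r))) holds globally = False
First violation at position 0.

Answer: 0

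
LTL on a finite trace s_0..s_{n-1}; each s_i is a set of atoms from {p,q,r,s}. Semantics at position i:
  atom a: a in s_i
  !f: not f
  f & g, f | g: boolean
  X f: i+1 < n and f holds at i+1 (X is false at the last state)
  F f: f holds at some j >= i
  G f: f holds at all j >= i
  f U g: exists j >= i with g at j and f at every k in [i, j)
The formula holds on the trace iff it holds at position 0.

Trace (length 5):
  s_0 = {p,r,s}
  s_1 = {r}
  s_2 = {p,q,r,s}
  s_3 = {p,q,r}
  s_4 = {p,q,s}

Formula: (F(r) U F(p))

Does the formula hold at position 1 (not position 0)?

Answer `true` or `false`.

s_0={p,r,s}: (F(r) U F(p))=True F(r)=True r=True F(p)=True p=True
s_1={r}: (F(r) U F(p))=True F(r)=True r=True F(p)=True p=False
s_2={p,q,r,s}: (F(r) U F(p))=True F(r)=True r=True F(p)=True p=True
s_3={p,q,r}: (F(r) U F(p))=True F(r)=True r=True F(p)=True p=True
s_4={p,q,s}: (F(r) U F(p))=True F(r)=False r=False F(p)=True p=True
Evaluating at position 1: result = True

Answer: true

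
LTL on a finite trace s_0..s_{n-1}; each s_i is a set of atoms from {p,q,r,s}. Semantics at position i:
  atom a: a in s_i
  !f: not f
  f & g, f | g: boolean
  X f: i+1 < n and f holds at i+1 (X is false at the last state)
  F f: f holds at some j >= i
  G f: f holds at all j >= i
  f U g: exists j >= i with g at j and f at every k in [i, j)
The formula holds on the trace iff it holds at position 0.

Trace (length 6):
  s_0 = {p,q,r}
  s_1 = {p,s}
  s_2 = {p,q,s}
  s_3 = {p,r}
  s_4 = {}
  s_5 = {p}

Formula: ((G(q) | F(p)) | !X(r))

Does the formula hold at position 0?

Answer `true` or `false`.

s_0={p,q,r}: ((G(q) | F(p)) | !X(r))=True (G(q) | F(p))=True G(q)=False q=True F(p)=True p=True !X(r)=True X(r)=False r=True
s_1={p,s}: ((G(q) | F(p)) | !X(r))=True (G(q) | F(p))=True G(q)=False q=False F(p)=True p=True !X(r)=True X(r)=False r=False
s_2={p,q,s}: ((G(q) | F(p)) | !X(r))=True (G(q) | F(p))=True G(q)=False q=True F(p)=True p=True !X(r)=False X(r)=True r=False
s_3={p,r}: ((G(q) | F(p)) | !X(r))=True (G(q) | F(p))=True G(q)=False q=False F(p)=True p=True !X(r)=True X(r)=False r=True
s_4={}: ((G(q) | F(p)) | !X(r))=True (G(q) | F(p))=True G(q)=False q=False F(p)=True p=False !X(r)=True X(r)=False r=False
s_5={p}: ((G(q) | F(p)) | !X(r))=True (G(q) | F(p))=True G(q)=False q=False F(p)=True p=True !X(r)=True X(r)=False r=False

Answer: true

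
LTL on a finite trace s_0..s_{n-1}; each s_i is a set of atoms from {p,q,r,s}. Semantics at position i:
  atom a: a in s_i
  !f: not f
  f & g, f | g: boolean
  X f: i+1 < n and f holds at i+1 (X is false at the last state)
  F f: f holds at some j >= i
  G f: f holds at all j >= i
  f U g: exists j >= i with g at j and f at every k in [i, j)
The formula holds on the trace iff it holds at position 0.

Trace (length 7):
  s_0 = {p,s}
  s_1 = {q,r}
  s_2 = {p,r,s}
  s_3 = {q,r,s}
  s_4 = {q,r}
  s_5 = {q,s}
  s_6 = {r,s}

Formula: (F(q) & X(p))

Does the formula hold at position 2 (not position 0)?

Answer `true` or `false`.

s_0={p,s}: (F(q) & X(p))=False F(q)=True q=False X(p)=False p=True
s_1={q,r}: (F(q) & X(p))=True F(q)=True q=True X(p)=True p=False
s_2={p,r,s}: (F(q) & X(p))=False F(q)=True q=False X(p)=False p=True
s_3={q,r,s}: (F(q) & X(p))=False F(q)=True q=True X(p)=False p=False
s_4={q,r}: (F(q) & X(p))=False F(q)=True q=True X(p)=False p=False
s_5={q,s}: (F(q) & X(p))=False F(q)=True q=True X(p)=False p=False
s_6={r,s}: (F(q) & X(p))=False F(q)=False q=False X(p)=False p=False
Evaluating at position 2: result = False

Answer: false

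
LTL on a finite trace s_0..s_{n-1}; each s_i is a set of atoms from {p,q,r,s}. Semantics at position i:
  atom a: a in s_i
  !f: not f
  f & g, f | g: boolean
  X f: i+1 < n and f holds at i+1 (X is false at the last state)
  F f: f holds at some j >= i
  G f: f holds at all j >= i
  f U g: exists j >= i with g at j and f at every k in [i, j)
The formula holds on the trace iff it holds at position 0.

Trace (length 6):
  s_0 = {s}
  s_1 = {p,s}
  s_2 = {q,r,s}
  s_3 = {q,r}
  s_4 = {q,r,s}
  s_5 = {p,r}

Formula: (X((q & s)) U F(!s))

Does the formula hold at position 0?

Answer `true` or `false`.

s_0={s}: (X((q & s)) U F(!s))=True X((q & s))=False (q & s)=False q=False s=True F(!s)=True !s=False
s_1={p,s}: (X((q & s)) U F(!s))=True X((q & s))=True (q & s)=False q=False s=True F(!s)=True !s=False
s_2={q,r,s}: (X((q & s)) U F(!s))=True X((q & s))=False (q & s)=True q=True s=True F(!s)=True !s=False
s_3={q,r}: (X((q & s)) U F(!s))=True X((q & s))=True (q & s)=False q=True s=False F(!s)=True !s=True
s_4={q,r,s}: (X((q & s)) U F(!s))=True X((q & s))=False (q & s)=True q=True s=True F(!s)=True !s=False
s_5={p,r}: (X((q & s)) U F(!s))=True X((q & s))=False (q & s)=False q=False s=False F(!s)=True !s=True

Answer: true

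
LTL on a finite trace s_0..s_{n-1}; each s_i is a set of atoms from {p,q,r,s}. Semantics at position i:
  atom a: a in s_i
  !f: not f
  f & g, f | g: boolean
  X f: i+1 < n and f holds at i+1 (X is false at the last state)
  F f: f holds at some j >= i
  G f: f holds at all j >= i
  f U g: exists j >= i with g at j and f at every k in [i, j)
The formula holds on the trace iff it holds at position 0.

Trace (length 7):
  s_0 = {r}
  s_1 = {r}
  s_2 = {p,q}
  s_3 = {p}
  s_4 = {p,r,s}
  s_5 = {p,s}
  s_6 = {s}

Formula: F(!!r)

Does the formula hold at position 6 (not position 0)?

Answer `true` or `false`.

Answer: false

Derivation:
s_0={r}: F(!!r)=True !!r=True !r=False r=True
s_1={r}: F(!!r)=True !!r=True !r=False r=True
s_2={p,q}: F(!!r)=True !!r=False !r=True r=False
s_3={p}: F(!!r)=True !!r=False !r=True r=False
s_4={p,r,s}: F(!!r)=True !!r=True !r=False r=True
s_5={p,s}: F(!!r)=False !!r=False !r=True r=False
s_6={s}: F(!!r)=False !!r=False !r=True r=False
Evaluating at position 6: result = False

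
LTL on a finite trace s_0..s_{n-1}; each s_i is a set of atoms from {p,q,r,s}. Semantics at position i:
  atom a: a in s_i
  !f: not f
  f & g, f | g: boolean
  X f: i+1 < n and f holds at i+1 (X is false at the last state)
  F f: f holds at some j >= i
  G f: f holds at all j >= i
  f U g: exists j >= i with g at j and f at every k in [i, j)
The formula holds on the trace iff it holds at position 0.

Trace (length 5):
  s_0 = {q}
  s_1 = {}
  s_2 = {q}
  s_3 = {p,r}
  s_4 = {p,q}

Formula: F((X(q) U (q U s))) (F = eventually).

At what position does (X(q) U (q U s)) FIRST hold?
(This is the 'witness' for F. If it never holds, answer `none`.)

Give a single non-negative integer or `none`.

s_0={q}: (X(q) U (q U s))=False X(q)=False q=True (q U s)=False s=False
s_1={}: (X(q) U (q U s))=False X(q)=True q=False (q U s)=False s=False
s_2={q}: (X(q) U (q U s))=False X(q)=False q=True (q U s)=False s=False
s_3={p,r}: (X(q) U (q U s))=False X(q)=True q=False (q U s)=False s=False
s_4={p,q}: (X(q) U (q U s))=False X(q)=False q=True (q U s)=False s=False
F((X(q) U (q U s))) does not hold (no witness exists).

Answer: none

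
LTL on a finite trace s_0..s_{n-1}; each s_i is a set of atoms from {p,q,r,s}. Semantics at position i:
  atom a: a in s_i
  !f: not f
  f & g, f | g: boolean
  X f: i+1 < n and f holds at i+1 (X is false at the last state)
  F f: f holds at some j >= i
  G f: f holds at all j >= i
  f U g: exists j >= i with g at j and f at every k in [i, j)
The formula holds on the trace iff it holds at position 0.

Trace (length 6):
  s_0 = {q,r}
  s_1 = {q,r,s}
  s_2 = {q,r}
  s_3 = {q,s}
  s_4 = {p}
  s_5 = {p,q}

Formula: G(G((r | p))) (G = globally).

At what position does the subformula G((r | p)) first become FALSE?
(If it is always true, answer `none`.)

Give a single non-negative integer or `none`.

Answer: 0

Derivation:
s_0={q,r}: G((r | p))=False (r | p)=True r=True p=False
s_1={q,r,s}: G((r | p))=False (r | p)=True r=True p=False
s_2={q,r}: G((r | p))=False (r | p)=True r=True p=False
s_3={q,s}: G((r | p))=False (r | p)=False r=False p=False
s_4={p}: G((r | p))=True (r | p)=True r=False p=True
s_5={p,q}: G((r | p))=True (r | p)=True r=False p=True
G(G((r | p))) holds globally = False
First violation at position 0.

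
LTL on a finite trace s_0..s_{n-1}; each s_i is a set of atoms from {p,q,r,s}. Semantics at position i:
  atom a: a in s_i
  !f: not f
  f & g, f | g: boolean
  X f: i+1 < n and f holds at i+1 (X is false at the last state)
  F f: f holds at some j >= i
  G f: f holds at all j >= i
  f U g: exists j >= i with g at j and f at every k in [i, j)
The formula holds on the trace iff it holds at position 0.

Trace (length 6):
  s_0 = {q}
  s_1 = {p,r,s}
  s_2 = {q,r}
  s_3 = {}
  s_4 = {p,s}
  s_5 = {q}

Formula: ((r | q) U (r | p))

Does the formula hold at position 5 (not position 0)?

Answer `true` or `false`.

s_0={q}: ((r | q) U (r | p))=True (r | q)=True r=False q=True (r | p)=False p=False
s_1={p,r,s}: ((r | q) U (r | p))=True (r | q)=True r=True q=False (r | p)=True p=True
s_2={q,r}: ((r | q) U (r | p))=True (r | q)=True r=True q=True (r | p)=True p=False
s_3={}: ((r | q) U (r | p))=False (r | q)=False r=False q=False (r | p)=False p=False
s_4={p,s}: ((r | q) U (r | p))=True (r | q)=False r=False q=False (r | p)=True p=True
s_5={q}: ((r | q) U (r | p))=False (r | q)=True r=False q=True (r | p)=False p=False
Evaluating at position 5: result = False

Answer: false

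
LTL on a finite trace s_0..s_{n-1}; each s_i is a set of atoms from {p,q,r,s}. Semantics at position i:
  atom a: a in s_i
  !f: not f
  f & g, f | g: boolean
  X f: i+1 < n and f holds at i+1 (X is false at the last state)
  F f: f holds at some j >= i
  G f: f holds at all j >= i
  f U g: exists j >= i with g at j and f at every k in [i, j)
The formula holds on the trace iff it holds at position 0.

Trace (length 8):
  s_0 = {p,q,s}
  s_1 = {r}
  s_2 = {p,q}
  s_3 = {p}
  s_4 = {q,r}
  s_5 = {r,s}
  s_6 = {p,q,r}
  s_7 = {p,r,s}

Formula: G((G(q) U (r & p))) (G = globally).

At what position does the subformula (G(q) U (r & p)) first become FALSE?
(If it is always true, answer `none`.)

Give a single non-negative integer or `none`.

Answer: 0

Derivation:
s_0={p,q,s}: (G(q) U (r & p))=False G(q)=False q=True (r & p)=False r=False p=True
s_1={r}: (G(q) U (r & p))=False G(q)=False q=False (r & p)=False r=True p=False
s_2={p,q}: (G(q) U (r & p))=False G(q)=False q=True (r & p)=False r=False p=True
s_3={p}: (G(q) U (r & p))=False G(q)=False q=False (r & p)=False r=False p=True
s_4={q,r}: (G(q) U (r & p))=False G(q)=False q=True (r & p)=False r=True p=False
s_5={r,s}: (G(q) U (r & p))=False G(q)=False q=False (r & p)=False r=True p=False
s_6={p,q,r}: (G(q) U (r & p))=True G(q)=False q=True (r & p)=True r=True p=True
s_7={p,r,s}: (G(q) U (r & p))=True G(q)=False q=False (r & p)=True r=True p=True
G((G(q) U (r & p))) holds globally = False
First violation at position 0.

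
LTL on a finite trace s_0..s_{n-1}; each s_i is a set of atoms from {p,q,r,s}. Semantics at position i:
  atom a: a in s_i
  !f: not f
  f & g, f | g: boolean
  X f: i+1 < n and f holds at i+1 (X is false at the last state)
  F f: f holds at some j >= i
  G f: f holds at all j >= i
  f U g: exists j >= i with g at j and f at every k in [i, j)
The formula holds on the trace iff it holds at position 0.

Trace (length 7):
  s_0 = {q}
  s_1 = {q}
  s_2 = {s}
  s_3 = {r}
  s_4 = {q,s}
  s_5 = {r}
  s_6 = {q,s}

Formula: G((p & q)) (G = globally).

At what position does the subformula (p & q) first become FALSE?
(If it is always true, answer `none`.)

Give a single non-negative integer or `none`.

Answer: 0

Derivation:
s_0={q}: (p & q)=False p=False q=True
s_1={q}: (p & q)=False p=False q=True
s_2={s}: (p & q)=False p=False q=False
s_3={r}: (p & q)=False p=False q=False
s_4={q,s}: (p & q)=False p=False q=True
s_5={r}: (p & q)=False p=False q=False
s_6={q,s}: (p & q)=False p=False q=True
G((p & q)) holds globally = False
First violation at position 0.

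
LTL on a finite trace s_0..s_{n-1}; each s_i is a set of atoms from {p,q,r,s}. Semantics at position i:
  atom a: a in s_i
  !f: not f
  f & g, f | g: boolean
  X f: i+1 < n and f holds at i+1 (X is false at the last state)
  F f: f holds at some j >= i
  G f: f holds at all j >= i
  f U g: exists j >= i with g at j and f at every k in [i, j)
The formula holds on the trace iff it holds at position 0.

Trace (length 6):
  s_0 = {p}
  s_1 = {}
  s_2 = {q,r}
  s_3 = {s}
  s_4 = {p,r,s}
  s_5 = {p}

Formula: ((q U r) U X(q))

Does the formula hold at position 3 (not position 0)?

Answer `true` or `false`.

Answer: false

Derivation:
s_0={p}: ((q U r) U X(q))=False (q U r)=False q=False r=False X(q)=False
s_1={}: ((q U r) U X(q))=True (q U r)=False q=False r=False X(q)=True
s_2={q,r}: ((q U r) U X(q))=False (q U r)=True q=True r=True X(q)=False
s_3={s}: ((q U r) U X(q))=False (q U r)=False q=False r=False X(q)=False
s_4={p,r,s}: ((q U r) U X(q))=False (q U r)=True q=False r=True X(q)=False
s_5={p}: ((q U r) U X(q))=False (q U r)=False q=False r=False X(q)=False
Evaluating at position 3: result = False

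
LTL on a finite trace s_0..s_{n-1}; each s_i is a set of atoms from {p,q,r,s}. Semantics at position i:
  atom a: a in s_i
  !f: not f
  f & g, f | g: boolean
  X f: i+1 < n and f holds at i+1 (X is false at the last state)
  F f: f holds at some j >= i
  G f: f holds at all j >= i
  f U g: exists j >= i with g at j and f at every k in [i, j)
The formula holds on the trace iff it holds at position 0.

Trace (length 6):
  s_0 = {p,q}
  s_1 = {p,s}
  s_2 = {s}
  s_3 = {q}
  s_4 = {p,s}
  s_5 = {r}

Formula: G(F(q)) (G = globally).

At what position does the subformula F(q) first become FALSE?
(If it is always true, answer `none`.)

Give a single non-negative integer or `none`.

Answer: 4

Derivation:
s_0={p,q}: F(q)=True q=True
s_1={p,s}: F(q)=True q=False
s_2={s}: F(q)=True q=False
s_3={q}: F(q)=True q=True
s_4={p,s}: F(q)=False q=False
s_5={r}: F(q)=False q=False
G(F(q)) holds globally = False
First violation at position 4.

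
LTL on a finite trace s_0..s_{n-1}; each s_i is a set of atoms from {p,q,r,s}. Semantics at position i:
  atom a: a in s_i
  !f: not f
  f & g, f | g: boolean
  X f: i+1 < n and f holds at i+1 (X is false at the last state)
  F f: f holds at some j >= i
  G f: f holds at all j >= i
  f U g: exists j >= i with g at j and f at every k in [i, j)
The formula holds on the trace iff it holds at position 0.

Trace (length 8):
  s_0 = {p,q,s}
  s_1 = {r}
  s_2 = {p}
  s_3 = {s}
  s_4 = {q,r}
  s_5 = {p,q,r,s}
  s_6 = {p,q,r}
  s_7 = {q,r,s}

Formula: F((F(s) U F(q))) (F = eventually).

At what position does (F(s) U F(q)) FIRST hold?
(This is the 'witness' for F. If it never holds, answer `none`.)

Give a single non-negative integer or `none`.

Answer: 0

Derivation:
s_0={p,q,s}: (F(s) U F(q))=True F(s)=True s=True F(q)=True q=True
s_1={r}: (F(s) U F(q))=True F(s)=True s=False F(q)=True q=False
s_2={p}: (F(s) U F(q))=True F(s)=True s=False F(q)=True q=False
s_3={s}: (F(s) U F(q))=True F(s)=True s=True F(q)=True q=False
s_4={q,r}: (F(s) U F(q))=True F(s)=True s=False F(q)=True q=True
s_5={p,q,r,s}: (F(s) U F(q))=True F(s)=True s=True F(q)=True q=True
s_6={p,q,r}: (F(s) U F(q))=True F(s)=True s=False F(q)=True q=True
s_7={q,r,s}: (F(s) U F(q))=True F(s)=True s=True F(q)=True q=True
F((F(s) U F(q))) holds; first witness at position 0.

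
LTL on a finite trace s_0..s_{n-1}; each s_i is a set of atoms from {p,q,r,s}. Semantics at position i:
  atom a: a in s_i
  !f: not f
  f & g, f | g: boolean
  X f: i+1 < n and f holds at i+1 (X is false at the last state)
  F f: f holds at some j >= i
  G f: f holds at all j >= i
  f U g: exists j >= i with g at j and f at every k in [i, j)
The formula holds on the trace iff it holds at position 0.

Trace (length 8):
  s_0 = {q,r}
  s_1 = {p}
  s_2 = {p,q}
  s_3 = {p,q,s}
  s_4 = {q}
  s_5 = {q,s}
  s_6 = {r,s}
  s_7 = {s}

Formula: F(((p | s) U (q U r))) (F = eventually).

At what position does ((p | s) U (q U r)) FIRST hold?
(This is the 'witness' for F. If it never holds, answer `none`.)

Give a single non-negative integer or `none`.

s_0={q,r}: ((p | s) U (q U r))=True (p | s)=False p=False s=False (q U r)=True q=True r=True
s_1={p}: ((p | s) U (q U r))=True (p | s)=True p=True s=False (q U r)=False q=False r=False
s_2={p,q}: ((p | s) U (q U r))=True (p | s)=True p=True s=False (q U r)=True q=True r=False
s_3={p,q,s}: ((p | s) U (q U r))=True (p | s)=True p=True s=True (q U r)=True q=True r=False
s_4={q}: ((p | s) U (q U r))=True (p | s)=False p=False s=False (q U r)=True q=True r=False
s_5={q,s}: ((p | s) U (q U r))=True (p | s)=True p=False s=True (q U r)=True q=True r=False
s_6={r,s}: ((p | s) U (q U r))=True (p | s)=True p=False s=True (q U r)=True q=False r=True
s_7={s}: ((p | s) U (q U r))=False (p | s)=True p=False s=True (q U r)=False q=False r=False
F(((p | s) U (q U r))) holds; first witness at position 0.

Answer: 0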